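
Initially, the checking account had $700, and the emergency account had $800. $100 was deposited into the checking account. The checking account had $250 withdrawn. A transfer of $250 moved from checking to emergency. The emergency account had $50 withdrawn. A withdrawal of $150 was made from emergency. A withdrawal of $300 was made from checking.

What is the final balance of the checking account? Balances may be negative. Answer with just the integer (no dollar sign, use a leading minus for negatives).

Answer: 0

Derivation:
Tracking account balances step by step:
Start: checking=700, emergency=800
Event 1 (deposit 100 to checking): checking: 700 + 100 = 800. Balances: checking=800, emergency=800
Event 2 (withdraw 250 from checking): checking: 800 - 250 = 550. Balances: checking=550, emergency=800
Event 3 (transfer 250 checking -> emergency): checking: 550 - 250 = 300, emergency: 800 + 250 = 1050. Balances: checking=300, emergency=1050
Event 4 (withdraw 50 from emergency): emergency: 1050 - 50 = 1000. Balances: checking=300, emergency=1000
Event 5 (withdraw 150 from emergency): emergency: 1000 - 150 = 850. Balances: checking=300, emergency=850
Event 6 (withdraw 300 from checking): checking: 300 - 300 = 0. Balances: checking=0, emergency=850

Final balance of checking: 0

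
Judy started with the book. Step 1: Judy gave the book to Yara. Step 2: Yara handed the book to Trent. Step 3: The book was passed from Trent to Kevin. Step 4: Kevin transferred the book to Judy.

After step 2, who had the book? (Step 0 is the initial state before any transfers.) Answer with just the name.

Tracking the book holder through step 2:
After step 0 (start): Judy
After step 1: Yara
After step 2: Trent

At step 2, the holder is Trent.

Answer: Trent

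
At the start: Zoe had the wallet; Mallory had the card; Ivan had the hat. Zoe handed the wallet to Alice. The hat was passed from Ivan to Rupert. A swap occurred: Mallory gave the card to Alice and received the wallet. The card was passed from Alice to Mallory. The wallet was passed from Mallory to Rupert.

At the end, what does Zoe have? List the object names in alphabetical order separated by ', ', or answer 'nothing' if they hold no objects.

Tracking all object holders:
Start: wallet:Zoe, card:Mallory, hat:Ivan
Event 1 (give wallet: Zoe -> Alice). State: wallet:Alice, card:Mallory, hat:Ivan
Event 2 (give hat: Ivan -> Rupert). State: wallet:Alice, card:Mallory, hat:Rupert
Event 3 (swap card<->wallet: now card:Alice, wallet:Mallory). State: wallet:Mallory, card:Alice, hat:Rupert
Event 4 (give card: Alice -> Mallory). State: wallet:Mallory, card:Mallory, hat:Rupert
Event 5 (give wallet: Mallory -> Rupert). State: wallet:Rupert, card:Mallory, hat:Rupert

Final state: wallet:Rupert, card:Mallory, hat:Rupert
Zoe holds: (nothing).

Answer: nothing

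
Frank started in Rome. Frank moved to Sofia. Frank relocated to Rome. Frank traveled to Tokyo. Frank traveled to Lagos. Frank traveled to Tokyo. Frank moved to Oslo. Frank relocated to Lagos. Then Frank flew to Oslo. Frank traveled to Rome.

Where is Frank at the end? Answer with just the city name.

Tracking Frank's location:
Start: Frank is in Rome.
After move 1: Rome -> Sofia. Frank is in Sofia.
After move 2: Sofia -> Rome. Frank is in Rome.
After move 3: Rome -> Tokyo. Frank is in Tokyo.
After move 4: Tokyo -> Lagos. Frank is in Lagos.
After move 5: Lagos -> Tokyo. Frank is in Tokyo.
After move 6: Tokyo -> Oslo. Frank is in Oslo.
After move 7: Oslo -> Lagos. Frank is in Lagos.
After move 8: Lagos -> Oslo. Frank is in Oslo.
After move 9: Oslo -> Rome. Frank is in Rome.

Answer: Rome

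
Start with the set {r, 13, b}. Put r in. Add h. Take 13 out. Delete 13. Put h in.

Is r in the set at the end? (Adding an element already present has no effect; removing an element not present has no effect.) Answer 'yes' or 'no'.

Tracking the set through each operation:
Start: {13, b, r}
Event 1 (add r): already present, no change. Set: {13, b, r}
Event 2 (add h): added. Set: {13, b, h, r}
Event 3 (remove 13): removed. Set: {b, h, r}
Event 4 (remove 13): not present, no change. Set: {b, h, r}
Event 5 (add h): already present, no change. Set: {b, h, r}

Final set: {b, h, r} (size 3)
r is in the final set.

Answer: yes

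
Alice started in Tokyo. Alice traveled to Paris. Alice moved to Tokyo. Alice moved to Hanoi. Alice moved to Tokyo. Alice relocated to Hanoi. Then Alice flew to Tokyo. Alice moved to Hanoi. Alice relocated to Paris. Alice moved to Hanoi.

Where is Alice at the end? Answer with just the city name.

Tracking Alice's location:
Start: Alice is in Tokyo.
After move 1: Tokyo -> Paris. Alice is in Paris.
After move 2: Paris -> Tokyo. Alice is in Tokyo.
After move 3: Tokyo -> Hanoi. Alice is in Hanoi.
After move 4: Hanoi -> Tokyo. Alice is in Tokyo.
After move 5: Tokyo -> Hanoi. Alice is in Hanoi.
After move 6: Hanoi -> Tokyo. Alice is in Tokyo.
After move 7: Tokyo -> Hanoi. Alice is in Hanoi.
After move 8: Hanoi -> Paris. Alice is in Paris.
After move 9: Paris -> Hanoi. Alice is in Hanoi.

Answer: Hanoi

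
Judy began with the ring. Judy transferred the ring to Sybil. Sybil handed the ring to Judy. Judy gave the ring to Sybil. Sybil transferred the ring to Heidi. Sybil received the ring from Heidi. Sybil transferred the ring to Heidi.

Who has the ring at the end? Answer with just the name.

Tracking the ring through each event:
Start: Judy has the ring.
After event 1: Sybil has the ring.
After event 2: Judy has the ring.
After event 3: Sybil has the ring.
After event 4: Heidi has the ring.
After event 5: Sybil has the ring.
After event 6: Heidi has the ring.

Answer: Heidi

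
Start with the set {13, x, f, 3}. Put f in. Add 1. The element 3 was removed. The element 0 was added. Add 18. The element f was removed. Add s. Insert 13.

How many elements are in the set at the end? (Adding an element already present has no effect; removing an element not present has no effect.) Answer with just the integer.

Tracking the set through each operation:
Start: {13, 3, f, x}
Event 1 (add f): already present, no change. Set: {13, 3, f, x}
Event 2 (add 1): added. Set: {1, 13, 3, f, x}
Event 3 (remove 3): removed. Set: {1, 13, f, x}
Event 4 (add 0): added. Set: {0, 1, 13, f, x}
Event 5 (add 18): added. Set: {0, 1, 13, 18, f, x}
Event 6 (remove f): removed. Set: {0, 1, 13, 18, x}
Event 7 (add s): added. Set: {0, 1, 13, 18, s, x}
Event 8 (add 13): already present, no change. Set: {0, 1, 13, 18, s, x}

Final set: {0, 1, 13, 18, s, x} (size 6)

Answer: 6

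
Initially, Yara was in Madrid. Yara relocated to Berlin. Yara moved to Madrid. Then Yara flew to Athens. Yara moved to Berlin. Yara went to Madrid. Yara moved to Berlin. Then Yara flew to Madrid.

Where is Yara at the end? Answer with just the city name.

Answer: Madrid

Derivation:
Tracking Yara's location:
Start: Yara is in Madrid.
After move 1: Madrid -> Berlin. Yara is in Berlin.
After move 2: Berlin -> Madrid. Yara is in Madrid.
After move 3: Madrid -> Athens. Yara is in Athens.
After move 4: Athens -> Berlin. Yara is in Berlin.
After move 5: Berlin -> Madrid. Yara is in Madrid.
After move 6: Madrid -> Berlin. Yara is in Berlin.
After move 7: Berlin -> Madrid. Yara is in Madrid.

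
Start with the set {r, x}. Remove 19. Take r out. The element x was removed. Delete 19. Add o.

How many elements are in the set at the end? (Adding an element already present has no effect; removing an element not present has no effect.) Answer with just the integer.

Answer: 1

Derivation:
Tracking the set through each operation:
Start: {r, x}
Event 1 (remove 19): not present, no change. Set: {r, x}
Event 2 (remove r): removed. Set: {x}
Event 3 (remove x): removed. Set: {}
Event 4 (remove 19): not present, no change. Set: {}
Event 5 (add o): added. Set: {o}

Final set: {o} (size 1)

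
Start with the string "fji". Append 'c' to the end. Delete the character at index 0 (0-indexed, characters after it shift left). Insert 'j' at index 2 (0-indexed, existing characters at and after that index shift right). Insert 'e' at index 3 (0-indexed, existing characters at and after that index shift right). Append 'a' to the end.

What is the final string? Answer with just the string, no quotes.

Applying each edit step by step:
Start: "fji"
Op 1 (append 'c'): "fji" -> "fjic"
Op 2 (delete idx 0 = 'f'): "fjic" -> "jic"
Op 3 (insert 'j' at idx 2): "jic" -> "jijc"
Op 4 (insert 'e' at idx 3): "jijc" -> "jijec"
Op 5 (append 'a'): "jijec" -> "jijeca"

Answer: jijeca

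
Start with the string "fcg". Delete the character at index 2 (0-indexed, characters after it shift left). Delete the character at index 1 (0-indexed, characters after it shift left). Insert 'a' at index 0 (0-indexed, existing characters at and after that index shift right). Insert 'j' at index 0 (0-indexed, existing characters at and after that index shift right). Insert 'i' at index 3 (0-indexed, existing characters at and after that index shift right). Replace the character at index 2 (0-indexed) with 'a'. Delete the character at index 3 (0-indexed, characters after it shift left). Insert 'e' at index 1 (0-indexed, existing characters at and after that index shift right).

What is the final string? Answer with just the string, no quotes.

Answer: jeaa

Derivation:
Applying each edit step by step:
Start: "fcg"
Op 1 (delete idx 2 = 'g'): "fcg" -> "fc"
Op 2 (delete idx 1 = 'c'): "fc" -> "f"
Op 3 (insert 'a' at idx 0): "f" -> "af"
Op 4 (insert 'j' at idx 0): "af" -> "jaf"
Op 5 (insert 'i' at idx 3): "jaf" -> "jafi"
Op 6 (replace idx 2: 'f' -> 'a'): "jafi" -> "jaai"
Op 7 (delete idx 3 = 'i'): "jaai" -> "jaa"
Op 8 (insert 'e' at idx 1): "jaa" -> "jeaa"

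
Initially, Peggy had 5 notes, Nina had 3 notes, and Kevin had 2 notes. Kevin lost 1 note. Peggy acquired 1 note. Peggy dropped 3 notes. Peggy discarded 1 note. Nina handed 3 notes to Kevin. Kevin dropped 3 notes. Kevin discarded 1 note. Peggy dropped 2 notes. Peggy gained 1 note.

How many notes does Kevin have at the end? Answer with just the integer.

Answer: 0

Derivation:
Tracking counts step by step:
Start: Peggy=5, Nina=3, Kevin=2
Event 1 (Kevin -1): Kevin: 2 -> 1. State: Peggy=5, Nina=3, Kevin=1
Event 2 (Peggy +1): Peggy: 5 -> 6. State: Peggy=6, Nina=3, Kevin=1
Event 3 (Peggy -3): Peggy: 6 -> 3. State: Peggy=3, Nina=3, Kevin=1
Event 4 (Peggy -1): Peggy: 3 -> 2. State: Peggy=2, Nina=3, Kevin=1
Event 5 (Nina -> Kevin, 3): Nina: 3 -> 0, Kevin: 1 -> 4. State: Peggy=2, Nina=0, Kevin=4
Event 6 (Kevin -3): Kevin: 4 -> 1. State: Peggy=2, Nina=0, Kevin=1
Event 7 (Kevin -1): Kevin: 1 -> 0. State: Peggy=2, Nina=0, Kevin=0
Event 8 (Peggy -2): Peggy: 2 -> 0. State: Peggy=0, Nina=0, Kevin=0
Event 9 (Peggy +1): Peggy: 0 -> 1. State: Peggy=1, Nina=0, Kevin=0

Kevin's final count: 0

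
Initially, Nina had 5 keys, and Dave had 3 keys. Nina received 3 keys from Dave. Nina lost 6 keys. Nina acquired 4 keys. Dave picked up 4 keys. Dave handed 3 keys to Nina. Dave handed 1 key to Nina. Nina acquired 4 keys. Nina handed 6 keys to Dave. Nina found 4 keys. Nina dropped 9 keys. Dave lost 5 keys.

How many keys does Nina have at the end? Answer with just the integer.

Answer: 3

Derivation:
Tracking counts step by step:
Start: Nina=5, Dave=3
Event 1 (Dave -> Nina, 3): Dave: 3 -> 0, Nina: 5 -> 8. State: Nina=8, Dave=0
Event 2 (Nina -6): Nina: 8 -> 2. State: Nina=2, Dave=0
Event 3 (Nina +4): Nina: 2 -> 6. State: Nina=6, Dave=0
Event 4 (Dave +4): Dave: 0 -> 4. State: Nina=6, Dave=4
Event 5 (Dave -> Nina, 3): Dave: 4 -> 1, Nina: 6 -> 9. State: Nina=9, Dave=1
Event 6 (Dave -> Nina, 1): Dave: 1 -> 0, Nina: 9 -> 10. State: Nina=10, Dave=0
Event 7 (Nina +4): Nina: 10 -> 14. State: Nina=14, Dave=0
Event 8 (Nina -> Dave, 6): Nina: 14 -> 8, Dave: 0 -> 6. State: Nina=8, Dave=6
Event 9 (Nina +4): Nina: 8 -> 12. State: Nina=12, Dave=6
Event 10 (Nina -9): Nina: 12 -> 3. State: Nina=3, Dave=6
Event 11 (Dave -5): Dave: 6 -> 1. State: Nina=3, Dave=1

Nina's final count: 3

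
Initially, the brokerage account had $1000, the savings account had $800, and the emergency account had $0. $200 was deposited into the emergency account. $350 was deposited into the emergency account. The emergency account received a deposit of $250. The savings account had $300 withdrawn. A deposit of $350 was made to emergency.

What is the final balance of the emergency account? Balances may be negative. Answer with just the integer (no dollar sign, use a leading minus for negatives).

Tracking account balances step by step:
Start: brokerage=1000, savings=800, emergency=0
Event 1 (deposit 200 to emergency): emergency: 0 + 200 = 200. Balances: brokerage=1000, savings=800, emergency=200
Event 2 (deposit 350 to emergency): emergency: 200 + 350 = 550. Balances: brokerage=1000, savings=800, emergency=550
Event 3 (deposit 250 to emergency): emergency: 550 + 250 = 800. Balances: brokerage=1000, savings=800, emergency=800
Event 4 (withdraw 300 from savings): savings: 800 - 300 = 500. Balances: brokerage=1000, savings=500, emergency=800
Event 5 (deposit 350 to emergency): emergency: 800 + 350 = 1150. Balances: brokerage=1000, savings=500, emergency=1150

Final balance of emergency: 1150

Answer: 1150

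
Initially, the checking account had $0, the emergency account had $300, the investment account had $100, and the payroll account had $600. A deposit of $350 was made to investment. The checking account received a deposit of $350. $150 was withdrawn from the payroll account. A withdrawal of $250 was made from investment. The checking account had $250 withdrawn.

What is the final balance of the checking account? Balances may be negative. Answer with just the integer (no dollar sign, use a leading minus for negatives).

Answer: 100

Derivation:
Tracking account balances step by step:
Start: checking=0, emergency=300, investment=100, payroll=600
Event 1 (deposit 350 to investment): investment: 100 + 350 = 450. Balances: checking=0, emergency=300, investment=450, payroll=600
Event 2 (deposit 350 to checking): checking: 0 + 350 = 350. Balances: checking=350, emergency=300, investment=450, payroll=600
Event 3 (withdraw 150 from payroll): payroll: 600 - 150 = 450. Balances: checking=350, emergency=300, investment=450, payroll=450
Event 4 (withdraw 250 from investment): investment: 450 - 250 = 200. Balances: checking=350, emergency=300, investment=200, payroll=450
Event 5 (withdraw 250 from checking): checking: 350 - 250 = 100. Balances: checking=100, emergency=300, investment=200, payroll=450

Final balance of checking: 100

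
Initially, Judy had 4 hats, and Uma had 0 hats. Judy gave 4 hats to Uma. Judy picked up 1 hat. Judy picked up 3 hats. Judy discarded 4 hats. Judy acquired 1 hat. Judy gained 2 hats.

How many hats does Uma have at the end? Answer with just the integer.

Answer: 4

Derivation:
Tracking counts step by step:
Start: Judy=4, Uma=0
Event 1 (Judy -> Uma, 4): Judy: 4 -> 0, Uma: 0 -> 4. State: Judy=0, Uma=4
Event 2 (Judy +1): Judy: 0 -> 1. State: Judy=1, Uma=4
Event 3 (Judy +3): Judy: 1 -> 4. State: Judy=4, Uma=4
Event 4 (Judy -4): Judy: 4 -> 0. State: Judy=0, Uma=4
Event 5 (Judy +1): Judy: 0 -> 1. State: Judy=1, Uma=4
Event 6 (Judy +2): Judy: 1 -> 3. State: Judy=3, Uma=4

Uma's final count: 4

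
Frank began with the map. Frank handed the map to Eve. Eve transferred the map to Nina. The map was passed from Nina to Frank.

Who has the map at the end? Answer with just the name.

Tracking the map through each event:
Start: Frank has the map.
After event 1: Eve has the map.
After event 2: Nina has the map.
After event 3: Frank has the map.

Answer: Frank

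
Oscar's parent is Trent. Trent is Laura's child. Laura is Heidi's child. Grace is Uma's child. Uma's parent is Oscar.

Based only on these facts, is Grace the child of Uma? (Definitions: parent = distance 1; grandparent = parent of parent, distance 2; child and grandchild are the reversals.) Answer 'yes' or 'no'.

Answer: yes

Derivation:
Reconstructing the parent chain from the given facts:
  Heidi -> Laura -> Trent -> Oscar -> Uma -> Grace
(each arrow means 'parent of the next')
Positions in the chain (0 = top):
  position of Heidi: 0
  position of Laura: 1
  position of Trent: 2
  position of Oscar: 3
  position of Uma: 4
  position of Grace: 5

Grace is at position 5, Uma is at position 4; signed distance (j - i) = -1.
'child' requires j - i = -1. Actual distance is -1, so the relation HOLDS.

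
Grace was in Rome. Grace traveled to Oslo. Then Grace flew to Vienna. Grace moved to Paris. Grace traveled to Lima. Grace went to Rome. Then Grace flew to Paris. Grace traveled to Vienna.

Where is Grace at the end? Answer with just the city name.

Tracking Grace's location:
Start: Grace is in Rome.
After move 1: Rome -> Oslo. Grace is in Oslo.
After move 2: Oslo -> Vienna. Grace is in Vienna.
After move 3: Vienna -> Paris. Grace is in Paris.
After move 4: Paris -> Lima. Grace is in Lima.
After move 5: Lima -> Rome. Grace is in Rome.
After move 6: Rome -> Paris. Grace is in Paris.
After move 7: Paris -> Vienna. Grace is in Vienna.

Answer: Vienna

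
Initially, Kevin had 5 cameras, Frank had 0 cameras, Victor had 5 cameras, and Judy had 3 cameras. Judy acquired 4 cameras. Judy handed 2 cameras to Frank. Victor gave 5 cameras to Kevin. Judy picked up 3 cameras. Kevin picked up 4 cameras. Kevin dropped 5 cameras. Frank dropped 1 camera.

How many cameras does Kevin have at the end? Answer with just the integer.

Answer: 9

Derivation:
Tracking counts step by step:
Start: Kevin=5, Frank=0, Victor=5, Judy=3
Event 1 (Judy +4): Judy: 3 -> 7. State: Kevin=5, Frank=0, Victor=5, Judy=7
Event 2 (Judy -> Frank, 2): Judy: 7 -> 5, Frank: 0 -> 2. State: Kevin=5, Frank=2, Victor=5, Judy=5
Event 3 (Victor -> Kevin, 5): Victor: 5 -> 0, Kevin: 5 -> 10. State: Kevin=10, Frank=2, Victor=0, Judy=5
Event 4 (Judy +3): Judy: 5 -> 8. State: Kevin=10, Frank=2, Victor=0, Judy=8
Event 5 (Kevin +4): Kevin: 10 -> 14. State: Kevin=14, Frank=2, Victor=0, Judy=8
Event 6 (Kevin -5): Kevin: 14 -> 9. State: Kevin=9, Frank=2, Victor=0, Judy=8
Event 7 (Frank -1): Frank: 2 -> 1. State: Kevin=9, Frank=1, Victor=0, Judy=8

Kevin's final count: 9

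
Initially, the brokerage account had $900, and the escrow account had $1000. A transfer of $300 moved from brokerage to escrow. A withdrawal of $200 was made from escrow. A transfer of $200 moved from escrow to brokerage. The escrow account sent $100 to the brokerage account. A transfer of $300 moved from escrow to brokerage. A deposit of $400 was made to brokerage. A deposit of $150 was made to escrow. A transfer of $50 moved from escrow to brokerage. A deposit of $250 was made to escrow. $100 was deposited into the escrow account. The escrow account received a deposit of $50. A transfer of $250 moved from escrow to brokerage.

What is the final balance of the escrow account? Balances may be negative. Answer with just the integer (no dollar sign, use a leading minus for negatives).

Answer: 750

Derivation:
Tracking account balances step by step:
Start: brokerage=900, escrow=1000
Event 1 (transfer 300 brokerage -> escrow): brokerage: 900 - 300 = 600, escrow: 1000 + 300 = 1300. Balances: brokerage=600, escrow=1300
Event 2 (withdraw 200 from escrow): escrow: 1300 - 200 = 1100. Balances: brokerage=600, escrow=1100
Event 3 (transfer 200 escrow -> brokerage): escrow: 1100 - 200 = 900, brokerage: 600 + 200 = 800. Balances: brokerage=800, escrow=900
Event 4 (transfer 100 escrow -> brokerage): escrow: 900 - 100 = 800, brokerage: 800 + 100 = 900. Balances: brokerage=900, escrow=800
Event 5 (transfer 300 escrow -> brokerage): escrow: 800 - 300 = 500, brokerage: 900 + 300 = 1200. Balances: brokerage=1200, escrow=500
Event 6 (deposit 400 to brokerage): brokerage: 1200 + 400 = 1600. Balances: brokerage=1600, escrow=500
Event 7 (deposit 150 to escrow): escrow: 500 + 150 = 650. Balances: brokerage=1600, escrow=650
Event 8 (transfer 50 escrow -> brokerage): escrow: 650 - 50 = 600, brokerage: 1600 + 50 = 1650. Balances: brokerage=1650, escrow=600
Event 9 (deposit 250 to escrow): escrow: 600 + 250 = 850. Balances: brokerage=1650, escrow=850
Event 10 (deposit 100 to escrow): escrow: 850 + 100 = 950. Balances: brokerage=1650, escrow=950
Event 11 (deposit 50 to escrow): escrow: 950 + 50 = 1000. Balances: brokerage=1650, escrow=1000
Event 12 (transfer 250 escrow -> brokerage): escrow: 1000 - 250 = 750, brokerage: 1650 + 250 = 1900. Balances: brokerage=1900, escrow=750

Final balance of escrow: 750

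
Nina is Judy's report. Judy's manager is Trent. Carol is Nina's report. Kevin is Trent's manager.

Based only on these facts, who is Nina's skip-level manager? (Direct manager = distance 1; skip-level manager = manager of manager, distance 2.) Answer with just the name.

Reconstructing the manager chain from the given facts:
  Kevin -> Trent -> Judy -> Nina -> Carol
(each arrow means 'manager of the next')
Positions in the chain (0 = top):
  position of Kevin: 0
  position of Trent: 1
  position of Judy: 2
  position of Nina: 3
  position of Carol: 4

Nina is at position 3; the skip-level manager is 2 steps up the chain, i.e. position 1: Trent.

Answer: Trent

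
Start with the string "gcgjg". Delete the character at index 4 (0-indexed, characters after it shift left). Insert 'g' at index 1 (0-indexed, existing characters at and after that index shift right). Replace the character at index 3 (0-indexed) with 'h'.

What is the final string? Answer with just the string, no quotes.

Applying each edit step by step:
Start: "gcgjg"
Op 1 (delete idx 4 = 'g'): "gcgjg" -> "gcgj"
Op 2 (insert 'g' at idx 1): "gcgj" -> "ggcgj"
Op 3 (replace idx 3: 'g' -> 'h'): "ggcgj" -> "ggchj"

Answer: ggchj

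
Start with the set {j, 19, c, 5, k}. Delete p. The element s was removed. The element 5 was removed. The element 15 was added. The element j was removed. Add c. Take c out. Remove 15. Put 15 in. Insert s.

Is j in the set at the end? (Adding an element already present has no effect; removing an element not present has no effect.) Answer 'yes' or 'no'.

Answer: no

Derivation:
Tracking the set through each operation:
Start: {19, 5, c, j, k}
Event 1 (remove p): not present, no change. Set: {19, 5, c, j, k}
Event 2 (remove s): not present, no change. Set: {19, 5, c, j, k}
Event 3 (remove 5): removed. Set: {19, c, j, k}
Event 4 (add 15): added. Set: {15, 19, c, j, k}
Event 5 (remove j): removed. Set: {15, 19, c, k}
Event 6 (add c): already present, no change. Set: {15, 19, c, k}
Event 7 (remove c): removed. Set: {15, 19, k}
Event 8 (remove 15): removed. Set: {19, k}
Event 9 (add 15): added. Set: {15, 19, k}
Event 10 (add s): added. Set: {15, 19, k, s}

Final set: {15, 19, k, s} (size 4)
j is NOT in the final set.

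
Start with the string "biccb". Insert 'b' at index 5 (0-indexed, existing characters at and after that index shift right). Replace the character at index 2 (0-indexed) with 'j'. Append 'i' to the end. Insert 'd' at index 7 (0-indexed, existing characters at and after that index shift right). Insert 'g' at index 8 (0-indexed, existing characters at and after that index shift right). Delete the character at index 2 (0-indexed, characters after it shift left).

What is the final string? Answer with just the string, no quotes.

Answer: bicbbidg

Derivation:
Applying each edit step by step:
Start: "biccb"
Op 1 (insert 'b' at idx 5): "biccb" -> "biccbb"
Op 2 (replace idx 2: 'c' -> 'j'): "biccbb" -> "bijcbb"
Op 3 (append 'i'): "bijcbb" -> "bijcbbi"
Op 4 (insert 'd' at idx 7): "bijcbbi" -> "bijcbbid"
Op 5 (insert 'g' at idx 8): "bijcbbid" -> "bijcbbidg"
Op 6 (delete idx 2 = 'j'): "bijcbbidg" -> "bicbbidg"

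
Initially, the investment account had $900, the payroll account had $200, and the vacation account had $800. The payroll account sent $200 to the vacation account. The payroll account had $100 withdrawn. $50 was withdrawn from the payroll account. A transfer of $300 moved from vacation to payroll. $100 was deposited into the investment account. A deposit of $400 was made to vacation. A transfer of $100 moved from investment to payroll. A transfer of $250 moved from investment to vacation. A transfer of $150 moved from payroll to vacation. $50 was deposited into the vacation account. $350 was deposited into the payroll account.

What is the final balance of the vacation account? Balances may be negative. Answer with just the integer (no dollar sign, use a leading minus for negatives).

Tracking account balances step by step:
Start: investment=900, payroll=200, vacation=800
Event 1 (transfer 200 payroll -> vacation): payroll: 200 - 200 = 0, vacation: 800 + 200 = 1000. Balances: investment=900, payroll=0, vacation=1000
Event 2 (withdraw 100 from payroll): payroll: 0 - 100 = -100. Balances: investment=900, payroll=-100, vacation=1000
Event 3 (withdraw 50 from payroll): payroll: -100 - 50 = -150. Balances: investment=900, payroll=-150, vacation=1000
Event 4 (transfer 300 vacation -> payroll): vacation: 1000 - 300 = 700, payroll: -150 + 300 = 150. Balances: investment=900, payroll=150, vacation=700
Event 5 (deposit 100 to investment): investment: 900 + 100 = 1000. Balances: investment=1000, payroll=150, vacation=700
Event 6 (deposit 400 to vacation): vacation: 700 + 400 = 1100. Balances: investment=1000, payroll=150, vacation=1100
Event 7 (transfer 100 investment -> payroll): investment: 1000 - 100 = 900, payroll: 150 + 100 = 250. Balances: investment=900, payroll=250, vacation=1100
Event 8 (transfer 250 investment -> vacation): investment: 900 - 250 = 650, vacation: 1100 + 250 = 1350. Balances: investment=650, payroll=250, vacation=1350
Event 9 (transfer 150 payroll -> vacation): payroll: 250 - 150 = 100, vacation: 1350 + 150 = 1500. Balances: investment=650, payroll=100, vacation=1500
Event 10 (deposit 50 to vacation): vacation: 1500 + 50 = 1550. Balances: investment=650, payroll=100, vacation=1550
Event 11 (deposit 350 to payroll): payroll: 100 + 350 = 450. Balances: investment=650, payroll=450, vacation=1550

Final balance of vacation: 1550

Answer: 1550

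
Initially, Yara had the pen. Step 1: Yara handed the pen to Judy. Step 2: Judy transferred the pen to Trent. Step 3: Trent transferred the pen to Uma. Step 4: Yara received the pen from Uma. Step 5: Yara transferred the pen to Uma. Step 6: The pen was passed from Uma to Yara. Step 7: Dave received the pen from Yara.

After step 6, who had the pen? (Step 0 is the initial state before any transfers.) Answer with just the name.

Tracking the pen holder through step 6:
After step 0 (start): Yara
After step 1: Judy
After step 2: Trent
After step 3: Uma
After step 4: Yara
After step 5: Uma
After step 6: Yara

At step 6, the holder is Yara.

Answer: Yara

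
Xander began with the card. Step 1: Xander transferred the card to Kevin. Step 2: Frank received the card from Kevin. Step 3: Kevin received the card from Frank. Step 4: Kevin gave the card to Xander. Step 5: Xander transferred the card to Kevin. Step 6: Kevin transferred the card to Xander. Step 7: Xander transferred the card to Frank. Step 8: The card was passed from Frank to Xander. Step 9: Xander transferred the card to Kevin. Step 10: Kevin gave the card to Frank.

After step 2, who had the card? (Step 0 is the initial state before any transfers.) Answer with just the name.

Answer: Frank

Derivation:
Tracking the card holder through step 2:
After step 0 (start): Xander
After step 1: Kevin
After step 2: Frank

At step 2, the holder is Frank.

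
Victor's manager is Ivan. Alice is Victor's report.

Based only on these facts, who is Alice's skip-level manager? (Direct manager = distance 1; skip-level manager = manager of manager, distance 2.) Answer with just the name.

Answer: Ivan

Derivation:
Reconstructing the manager chain from the given facts:
  Ivan -> Victor -> Alice
(each arrow means 'manager of the next')
Positions in the chain (0 = top):
  position of Ivan: 0
  position of Victor: 1
  position of Alice: 2

Alice is at position 2; the skip-level manager is 2 steps up the chain, i.e. position 0: Ivan.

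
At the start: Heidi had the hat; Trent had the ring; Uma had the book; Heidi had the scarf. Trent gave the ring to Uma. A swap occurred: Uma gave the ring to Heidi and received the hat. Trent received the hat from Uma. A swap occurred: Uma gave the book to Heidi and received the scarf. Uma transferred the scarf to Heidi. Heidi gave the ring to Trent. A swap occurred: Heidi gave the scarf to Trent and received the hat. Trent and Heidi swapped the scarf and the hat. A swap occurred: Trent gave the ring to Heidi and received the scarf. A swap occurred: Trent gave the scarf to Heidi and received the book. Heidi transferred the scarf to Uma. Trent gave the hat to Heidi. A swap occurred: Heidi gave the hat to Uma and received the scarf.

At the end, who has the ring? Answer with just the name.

Answer: Heidi

Derivation:
Tracking all object holders:
Start: hat:Heidi, ring:Trent, book:Uma, scarf:Heidi
Event 1 (give ring: Trent -> Uma). State: hat:Heidi, ring:Uma, book:Uma, scarf:Heidi
Event 2 (swap ring<->hat: now ring:Heidi, hat:Uma). State: hat:Uma, ring:Heidi, book:Uma, scarf:Heidi
Event 3 (give hat: Uma -> Trent). State: hat:Trent, ring:Heidi, book:Uma, scarf:Heidi
Event 4 (swap book<->scarf: now book:Heidi, scarf:Uma). State: hat:Trent, ring:Heidi, book:Heidi, scarf:Uma
Event 5 (give scarf: Uma -> Heidi). State: hat:Trent, ring:Heidi, book:Heidi, scarf:Heidi
Event 6 (give ring: Heidi -> Trent). State: hat:Trent, ring:Trent, book:Heidi, scarf:Heidi
Event 7 (swap scarf<->hat: now scarf:Trent, hat:Heidi). State: hat:Heidi, ring:Trent, book:Heidi, scarf:Trent
Event 8 (swap scarf<->hat: now scarf:Heidi, hat:Trent). State: hat:Trent, ring:Trent, book:Heidi, scarf:Heidi
Event 9 (swap ring<->scarf: now ring:Heidi, scarf:Trent). State: hat:Trent, ring:Heidi, book:Heidi, scarf:Trent
Event 10 (swap scarf<->book: now scarf:Heidi, book:Trent). State: hat:Trent, ring:Heidi, book:Trent, scarf:Heidi
Event 11 (give scarf: Heidi -> Uma). State: hat:Trent, ring:Heidi, book:Trent, scarf:Uma
Event 12 (give hat: Trent -> Heidi). State: hat:Heidi, ring:Heidi, book:Trent, scarf:Uma
Event 13 (swap hat<->scarf: now hat:Uma, scarf:Heidi). State: hat:Uma, ring:Heidi, book:Trent, scarf:Heidi

Final state: hat:Uma, ring:Heidi, book:Trent, scarf:Heidi
The ring is held by Heidi.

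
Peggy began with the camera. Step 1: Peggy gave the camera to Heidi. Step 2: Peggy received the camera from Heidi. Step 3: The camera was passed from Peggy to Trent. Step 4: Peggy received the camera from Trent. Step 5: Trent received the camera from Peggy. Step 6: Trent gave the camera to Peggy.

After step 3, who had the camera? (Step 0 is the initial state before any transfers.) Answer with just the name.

Answer: Trent

Derivation:
Tracking the camera holder through step 3:
After step 0 (start): Peggy
After step 1: Heidi
After step 2: Peggy
After step 3: Trent

At step 3, the holder is Trent.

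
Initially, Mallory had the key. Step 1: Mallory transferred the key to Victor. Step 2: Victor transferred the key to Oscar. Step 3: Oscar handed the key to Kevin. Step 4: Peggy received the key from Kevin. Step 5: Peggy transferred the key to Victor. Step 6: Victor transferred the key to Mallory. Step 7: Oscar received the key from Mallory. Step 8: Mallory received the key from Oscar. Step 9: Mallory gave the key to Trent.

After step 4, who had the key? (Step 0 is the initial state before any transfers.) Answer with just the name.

Answer: Peggy

Derivation:
Tracking the key holder through step 4:
After step 0 (start): Mallory
After step 1: Victor
After step 2: Oscar
After step 3: Kevin
After step 4: Peggy

At step 4, the holder is Peggy.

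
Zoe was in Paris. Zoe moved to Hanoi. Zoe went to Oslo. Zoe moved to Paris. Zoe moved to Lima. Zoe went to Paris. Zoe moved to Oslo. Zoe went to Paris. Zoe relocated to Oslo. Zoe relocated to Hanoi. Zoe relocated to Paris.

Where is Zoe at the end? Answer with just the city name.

Answer: Paris

Derivation:
Tracking Zoe's location:
Start: Zoe is in Paris.
After move 1: Paris -> Hanoi. Zoe is in Hanoi.
After move 2: Hanoi -> Oslo. Zoe is in Oslo.
After move 3: Oslo -> Paris. Zoe is in Paris.
After move 4: Paris -> Lima. Zoe is in Lima.
After move 5: Lima -> Paris. Zoe is in Paris.
After move 6: Paris -> Oslo. Zoe is in Oslo.
After move 7: Oslo -> Paris. Zoe is in Paris.
After move 8: Paris -> Oslo. Zoe is in Oslo.
After move 9: Oslo -> Hanoi. Zoe is in Hanoi.
After move 10: Hanoi -> Paris. Zoe is in Paris.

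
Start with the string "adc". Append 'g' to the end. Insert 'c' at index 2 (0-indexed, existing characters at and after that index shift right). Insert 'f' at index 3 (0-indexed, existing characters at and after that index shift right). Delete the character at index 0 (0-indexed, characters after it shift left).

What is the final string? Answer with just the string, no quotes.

Applying each edit step by step:
Start: "adc"
Op 1 (append 'g'): "adc" -> "adcg"
Op 2 (insert 'c' at idx 2): "adcg" -> "adccg"
Op 3 (insert 'f' at idx 3): "adccg" -> "adcfcg"
Op 4 (delete idx 0 = 'a'): "adcfcg" -> "dcfcg"

Answer: dcfcg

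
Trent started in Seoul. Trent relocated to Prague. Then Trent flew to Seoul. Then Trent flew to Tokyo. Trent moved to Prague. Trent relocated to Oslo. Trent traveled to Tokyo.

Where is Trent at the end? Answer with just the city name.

Tracking Trent's location:
Start: Trent is in Seoul.
After move 1: Seoul -> Prague. Trent is in Prague.
After move 2: Prague -> Seoul. Trent is in Seoul.
After move 3: Seoul -> Tokyo. Trent is in Tokyo.
After move 4: Tokyo -> Prague. Trent is in Prague.
After move 5: Prague -> Oslo. Trent is in Oslo.
After move 6: Oslo -> Tokyo. Trent is in Tokyo.

Answer: Tokyo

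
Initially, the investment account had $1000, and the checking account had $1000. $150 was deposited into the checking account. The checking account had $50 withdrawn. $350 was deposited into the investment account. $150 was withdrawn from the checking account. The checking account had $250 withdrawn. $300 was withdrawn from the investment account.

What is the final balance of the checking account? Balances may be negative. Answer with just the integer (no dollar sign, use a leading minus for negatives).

Answer: 700

Derivation:
Tracking account balances step by step:
Start: investment=1000, checking=1000
Event 1 (deposit 150 to checking): checking: 1000 + 150 = 1150. Balances: investment=1000, checking=1150
Event 2 (withdraw 50 from checking): checking: 1150 - 50 = 1100. Balances: investment=1000, checking=1100
Event 3 (deposit 350 to investment): investment: 1000 + 350 = 1350. Balances: investment=1350, checking=1100
Event 4 (withdraw 150 from checking): checking: 1100 - 150 = 950. Balances: investment=1350, checking=950
Event 5 (withdraw 250 from checking): checking: 950 - 250 = 700. Balances: investment=1350, checking=700
Event 6 (withdraw 300 from investment): investment: 1350 - 300 = 1050. Balances: investment=1050, checking=700

Final balance of checking: 700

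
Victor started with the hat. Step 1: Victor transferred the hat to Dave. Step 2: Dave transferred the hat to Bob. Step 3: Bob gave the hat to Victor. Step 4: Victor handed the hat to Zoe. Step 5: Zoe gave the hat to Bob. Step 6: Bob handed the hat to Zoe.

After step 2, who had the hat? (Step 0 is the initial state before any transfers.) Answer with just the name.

Tracking the hat holder through step 2:
After step 0 (start): Victor
After step 1: Dave
After step 2: Bob

At step 2, the holder is Bob.

Answer: Bob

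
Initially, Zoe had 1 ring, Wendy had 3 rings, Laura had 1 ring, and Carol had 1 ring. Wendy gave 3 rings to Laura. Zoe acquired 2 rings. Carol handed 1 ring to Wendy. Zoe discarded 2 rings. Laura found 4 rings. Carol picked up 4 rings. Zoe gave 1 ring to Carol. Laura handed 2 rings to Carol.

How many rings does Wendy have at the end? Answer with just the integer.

Tracking counts step by step:
Start: Zoe=1, Wendy=3, Laura=1, Carol=1
Event 1 (Wendy -> Laura, 3): Wendy: 3 -> 0, Laura: 1 -> 4. State: Zoe=1, Wendy=0, Laura=4, Carol=1
Event 2 (Zoe +2): Zoe: 1 -> 3. State: Zoe=3, Wendy=0, Laura=4, Carol=1
Event 3 (Carol -> Wendy, 1): Carol: 1 -> 0, Wendy: 0 -> 1. State: Zoe=3, Wendy=1, Laura=4, Carol=0
Event 4 (Zoe -2): Zoe: 3 -> 1. State: Zoe=1, Wendy=1, Laura=4, Carol=0
Event 5 (Laura +4): Laura: 4 -> 8. State: Zoe=1, Wendy=1, Laura=8, Carol=0
Event 6 (Carol +4): Carol: 0 -> 4. State: Zoe=1, Wendy=1, Laura=8, Carol=4
Event 7 (Zoe -> Carol, 1): Zoe: 1 -> 0, Carol: 4 -> 5. State: Zoe=0, Wendy=1, Laura=8, Carol=5
Event 8 (Laura -> Carol, 2): Laura: 8 -> 6, Carol: 5 -> 7. State: Zoe=0, Wendy=1, Laura=6, Carol=7

Wendy's final count: 1

Answer: 1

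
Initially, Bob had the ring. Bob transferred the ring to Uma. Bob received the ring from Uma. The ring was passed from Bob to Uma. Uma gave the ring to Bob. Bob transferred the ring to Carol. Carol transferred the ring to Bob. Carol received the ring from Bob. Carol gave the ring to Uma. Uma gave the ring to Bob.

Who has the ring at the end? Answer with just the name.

Answer: Bob

Derivation:
Tracking the ring through each event:
Start: Bob has the ring.
After event 1: Uma has the ring.
After event 2: Bob has the ring.
After event 3: Uma has the ring.
After event 4: Bob has the ring.
After event 5: Carol has the ring.
After event 6: Bob has the ring.
After event 7: Carol has the ring.
After event 8: Uma has the ring.
After event 9: Bob has the ring.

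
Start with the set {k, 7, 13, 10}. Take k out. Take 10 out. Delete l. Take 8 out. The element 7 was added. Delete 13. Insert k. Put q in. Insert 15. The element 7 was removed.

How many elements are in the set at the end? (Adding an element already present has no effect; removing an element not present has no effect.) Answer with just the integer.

Answer: 3

Derivation:
Tracking the set through each operation:
Start: {10, 13, 7, k}
Event 1 (remove k): removed. Set: {10, 13, 7}
Event 2 (remove 10): removed. Set: {13, 7}
Event 3 (remove l): not present, no change. Set: {13, 7}
Event 4 (remove 8): not present, no change. Set: {13, 7}
Event 5 (add 7): already present, no change. Set: {13, 7}
Event 6 (remove 13): removed. Set: {7}
Event 7 (add k): added. Set: {7, k}
Event 8 (add q): added. Set: {7, k, q}
Event 9 (add 15): added. Set: {15, 7, k, q}
Event 10 (remove 7): removed. Set: {15, k, q}

Final set: {15, k, q} (size 3)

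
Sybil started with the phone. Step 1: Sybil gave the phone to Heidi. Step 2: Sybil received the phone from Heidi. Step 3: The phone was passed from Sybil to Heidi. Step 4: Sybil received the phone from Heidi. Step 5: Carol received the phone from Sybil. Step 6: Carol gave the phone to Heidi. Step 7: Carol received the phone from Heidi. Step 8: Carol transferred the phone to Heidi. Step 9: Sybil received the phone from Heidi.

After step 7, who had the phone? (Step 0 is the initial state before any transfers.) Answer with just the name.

Tracking the phone holder through step 7:
After step 0 (start): Sybil
After step 1: Heidi
After step 2: Sybil
After step 3: Heidi
After step 4: Sybil
After step 5: Carol
After step 6: Heidi
After step 7: Carol

At step 7, the holder is Carol.

Answer: Carol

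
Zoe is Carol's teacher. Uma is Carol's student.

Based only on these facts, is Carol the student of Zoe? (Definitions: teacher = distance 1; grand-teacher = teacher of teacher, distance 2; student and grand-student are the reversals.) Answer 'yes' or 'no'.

Answer: yes

Derivation:
Reconstructing the teacher chain from the given facts:
  Zoe -> Carol -> Uma
(each arrow means 'teacher of the next')
Positions in the chain (0 = top):
  position of Zoe: 0
  position of Carol: 1
  position of Uma: 2

Carol is at position 1, Zoe is at position 0; signed distance (j - i) = -1.
'student' requires j - i = -1. Actual distance is -1, so the relation HOLDS.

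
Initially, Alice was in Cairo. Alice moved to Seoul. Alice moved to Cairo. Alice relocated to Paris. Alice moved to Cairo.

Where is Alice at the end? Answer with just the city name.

Tracking Alice's location:
Start: Alice is in Cairo.
After move 1: Cairo -> Seoul. Alice is in Seoul.
After move 2: Seoul -> Cairo. Alice is in Cairo.
After move 3: Cairo -> Paris. Alice is in Paris.
After move 4: Paris -> Cairo. Alice is in Cairo.

Answer: Cairo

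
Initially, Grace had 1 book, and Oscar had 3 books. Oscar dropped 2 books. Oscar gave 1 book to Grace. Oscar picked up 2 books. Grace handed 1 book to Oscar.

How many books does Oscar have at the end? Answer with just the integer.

Answer: 3

Derivation:
Tracking counts step by step:
Start: Grace=1, Oscar=3
Event 1 (Oscar -2): Oscar: 3 -> 1. State: Grace=1, Oscar=1
Event 2 (Oscar -> Grace, 1): Oscar: 1 -> 0, Grace: 1 -> 2. State: Grace=2, Oscar=0
Event 3 (Oscar +2): Oscar: 0 -> 2. State: Grace=2, Oscar=2
Event 4 (Grace -> Oscar, 1): Grace: 2 -> 1, Oscar: 2 -> 3. State: Grace=1, Oscar=3

Oscar's final count: 3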